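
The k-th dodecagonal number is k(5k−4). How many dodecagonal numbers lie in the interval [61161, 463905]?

The n-th dodecagonal number is n(5n−4).
Smallest index with value ≥ 61161: n = 111 (giving 61161).
Largest index with value ≤ 463905: n = 305 (giving 463905).
Indices 111 through 305: 195 terms.

195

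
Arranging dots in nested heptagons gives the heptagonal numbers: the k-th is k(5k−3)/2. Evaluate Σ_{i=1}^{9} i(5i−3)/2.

Σ i(5i−3)/2 = (5Σi² − 3Σi) / 2 over i = 1..9.
Σi = 45 and Σi² = 285.
(5·285 − 3·45) / 2 = 1290/2 = 645.

645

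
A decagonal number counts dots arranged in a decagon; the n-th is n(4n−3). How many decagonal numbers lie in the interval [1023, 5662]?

The n-th decagonal number is n(4n−3).
Smallest index with value ≥ 1023: n = 17 (giving 1105).
Largest index with value ≤ 5662: n = 38 (giving 5662).
Indices 17 through 38: 22 terms.

22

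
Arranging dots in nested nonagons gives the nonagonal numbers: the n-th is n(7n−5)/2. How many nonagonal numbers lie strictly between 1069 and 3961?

The n-th nonagonal number is n(7n−5)/2.
Smallest index with value > 1069: n = 18 (giving 1089).
Largest index with value < 3961: n = 33 (giving 3729).
Indices 18 through 33: 16 terms.

16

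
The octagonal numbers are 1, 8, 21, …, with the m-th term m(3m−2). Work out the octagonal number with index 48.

The 48th octagonal number is n(3n−2) with n = 48.
48·(3·48 − 2) = 48·142 = 6816.

6816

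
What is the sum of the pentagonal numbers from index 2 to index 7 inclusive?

Σ i(3i−1)/2 = (3Σi² − Σi) / 2 over i = 2..7.
Σi = 28 − 1 = 27 and Σi² = 140 − 1 = 139.
(3·139 − 1·27) / 2 = 390/2 = 195.

195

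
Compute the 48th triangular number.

1176

The 48th triangular number is n(n+1)/2 with n = 48.
48·49/2 = 2352/2 = 1176.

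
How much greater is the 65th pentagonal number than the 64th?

Consecutive pentagonal numbers differ by 3n − 2: here 3·65 − 2 = 193.

193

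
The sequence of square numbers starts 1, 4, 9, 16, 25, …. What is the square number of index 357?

127449

357² = 127449.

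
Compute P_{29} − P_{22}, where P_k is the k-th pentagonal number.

29·(3·29 − 1)/2 = 1247 and 22·(3·22 − 1)/2 = 715.
Difference: 1247 − 715 = 532.

532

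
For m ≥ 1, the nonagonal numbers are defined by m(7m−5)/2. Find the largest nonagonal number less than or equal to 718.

Solve n(7n−5)/2 ≤ 718 for integer n.
n = 14 gives 651 ≤ 718, while n = 15 gives 750 > 718; so the answer is 651.

651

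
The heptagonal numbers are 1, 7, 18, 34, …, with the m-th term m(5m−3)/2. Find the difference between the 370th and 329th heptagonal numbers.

71586

370·(5·370 − 3)/2 = 341695 and 329·(5·329 − 3)/2 = 270109.
Difference: 341695 − 270109 = 71586.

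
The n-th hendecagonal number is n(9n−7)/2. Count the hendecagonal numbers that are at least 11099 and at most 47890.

53

The n-th hendecagonal number is n(9n−7)/2.
Smallest index with value ≥ 11099: n = 51 (giving 11526).
Largest index with value ≤ 47890: n = 103 (giving 47380).
Indices 51 through 103: 53 terms.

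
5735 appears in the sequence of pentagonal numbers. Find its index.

Set n(3n−1)/2 = 5735, giving 3n² − n − 11470 = 0.
The discriminant is 1 + 24·5735 = 137641, and √137641 = 371.
So n = (1 + 371) / 6 = 372/6 = 62.
Check: 62·(3·62 − 1)/2 = 5735. ✓

62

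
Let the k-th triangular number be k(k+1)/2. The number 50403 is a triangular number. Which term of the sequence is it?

317

Set n(n+1)/2 = 50403, giving n² + n − 100806 = 0.
The discriminant is 1 + 8·50403 = 403225, and √403225 = 635.
So n = (-1 + 635) / 2 = 634/2 = 317.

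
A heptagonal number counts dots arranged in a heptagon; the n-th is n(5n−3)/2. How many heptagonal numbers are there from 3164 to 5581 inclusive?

12

The n-th heptagonal number is n(5n−3)/2.
Smallest index with value ≥ 3164: n = 36 (giving 3186).
Largest index with value ≤ 5581: n = 47 (giving 5452).
Indices 36 through 47: 12 terms.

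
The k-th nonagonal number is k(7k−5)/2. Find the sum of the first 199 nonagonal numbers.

9213700

Σ i(7i−5)/2 = (7Σi² − 5Σi) / 2 over i = 1..199.
Σi = 19900 and Σi² = 2646700.
(7·2646700 − 5·19900) / 2 = 18427400/2 = 9213700.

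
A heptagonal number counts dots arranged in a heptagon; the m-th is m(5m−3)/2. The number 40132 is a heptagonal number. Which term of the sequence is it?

127

Set n(5n−3)/2 = 40132, giving 5n² − 3n − 80264 = 0.
So n = (3 + 1267) / 10 = 1270/10 = 127.
Check: 127·(5·127 − 3)/2 = 40132. ✓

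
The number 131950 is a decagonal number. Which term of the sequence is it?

182

Set n(4n−3) = 131950, giving 4n² − 3n − 131950 = 0.
The discriminant is 9 + 16·131950 = 2111209, and √2111209 = 1453.
So n = (3 + 1453) / 8 = 1456/8 = 182.
Check: 182·(4·182 − 3) = 131950. ✓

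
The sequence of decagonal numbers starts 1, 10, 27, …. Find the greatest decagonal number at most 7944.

Solve n(4n−3) ≤ 7944 for integer n.
n = 44 gives 7612 ≤ 7944, while n = 45 gives 7965 > 7944; so the answer is 7612.

7612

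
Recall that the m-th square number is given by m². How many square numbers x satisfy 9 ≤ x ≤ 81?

The n-th square number is n².
Smallest index with value ≥ 9: n = 3 (giving 9).
Largest index with value ≤ 81: n = 9 (giving 81).
Indices 3 through 9: 7 terms.

7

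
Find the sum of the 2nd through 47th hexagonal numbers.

Σ i(2i−1) = 2Σi² − Σi over i = 2..47.
Σi = 1128 − 1 = 1127 and Σi² = 35720 − 1 = 35719.
2·35719 − 1·1127 = 70311.

70311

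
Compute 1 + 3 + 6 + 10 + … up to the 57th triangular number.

Σ i(i+1)/2 = (Σi² + Σi) / 2 over i = 1..57.
Σi = 1653 and Σi² = 63365.
(1·63365 + 1·1653) / 2 = 65018/2 = 32509.

32509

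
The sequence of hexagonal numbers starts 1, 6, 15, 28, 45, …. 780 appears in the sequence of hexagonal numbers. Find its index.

Set n(2n−1) = 780, giving 2n² − n − 780 = 0.
The discriminant is 1 + 8·780 = 6241, and √6241 = 79.
So n = (1 + 79) / 4 = 80/4 = 20.

20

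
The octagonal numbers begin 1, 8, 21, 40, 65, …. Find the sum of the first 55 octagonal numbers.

167860

Σ i(3i−2) = 3Σi² − 2Σi over i = 1..55.
Σi = 1540 and Σi² = 56980.
3·56980 − 2·1540 = 167860.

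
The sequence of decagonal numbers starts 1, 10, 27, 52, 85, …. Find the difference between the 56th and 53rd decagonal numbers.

1299

56·(4·56 − 3) = 12376 and 53·(4·53 − 3) = 11077.
Difference: 12376 − 11077 = 1299.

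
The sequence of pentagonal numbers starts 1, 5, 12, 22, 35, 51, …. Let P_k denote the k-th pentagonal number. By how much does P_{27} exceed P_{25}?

155

27·(3·27 − 1)/2 = 1080 and 25·(3·25 − 1)/2 = 925.
Difference: 1080 − 925 = 155.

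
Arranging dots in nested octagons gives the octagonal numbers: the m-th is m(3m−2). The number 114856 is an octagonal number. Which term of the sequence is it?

196

Set n(3n−2) = 114856, giving 3n² − 2n − 114856 = 0.
The discriminant is 4 + 12·114856 = 1378276, and √1378276 = 1174.
So n = (2 + 1174) / 6 = 1176/6 = 196.
Check: 196·(3·196 − 2) = 114856. ✓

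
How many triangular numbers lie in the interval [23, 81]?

6

The n-th triangular number is n(n+1)/2.
Smallest index with value ≥ 23: n = 7 (giving 28).
Largest index with value ≤ 81: n = 12 (giving 78).
Indices 7 through 12: 6 terms.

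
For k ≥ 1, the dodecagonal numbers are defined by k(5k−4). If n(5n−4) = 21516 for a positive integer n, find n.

Set n(5n−4) = 21516, giving 5n² − 4n − 21516 = 0.
The discriminant is 16 + 20·21516 = 430336, and √430336 = 656.
So n = (4 + 656) / 10 = 660/10 = 66.
Check: 66·(5·66 − 4) = 21516. ✓

66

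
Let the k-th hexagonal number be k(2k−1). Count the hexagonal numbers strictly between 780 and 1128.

The n-th hexagonal number is n(2n−1).
Smallest index with value > 780: n = 21 (giving 861).
Largest index with value < 1128: n = 23 (giving 1035).
Indices 21 through 23: 3 terms.

3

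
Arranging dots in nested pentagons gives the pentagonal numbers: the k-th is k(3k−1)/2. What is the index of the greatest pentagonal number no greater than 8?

2

Solve n(3n−1)/2 ≤ 8 for integer n.
n = 2 gives 5 ≤ 8, while n = 3 gives 12 > 8; so the answer is index 2.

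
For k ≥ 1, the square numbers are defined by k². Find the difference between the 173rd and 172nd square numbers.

n² − (n−1)² = 2n − 1, so 173² − 172² = 2·173 − 1 = 345.

345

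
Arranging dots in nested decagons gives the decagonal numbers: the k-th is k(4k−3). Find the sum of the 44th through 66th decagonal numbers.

Σ i(4i−3) = 4Σi² − 3Σi over i = 44..66.
Σi = 2211 − 946 = 1265 and Σi² = 98021 − 27434 = 70587.
4·70587 − 3·1265 = 278553.

278553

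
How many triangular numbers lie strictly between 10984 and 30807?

The n-th triangular number is n(n+1)/2.
Smallest index with value > 10984: n = 148 (giving 11026).
Largest index with value < 30807: n = 247 (giving 30628).
Indices 148 through 247: 100 terms.

100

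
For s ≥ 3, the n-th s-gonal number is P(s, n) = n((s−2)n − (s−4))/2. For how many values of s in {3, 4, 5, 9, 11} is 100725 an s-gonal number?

s = 3: P(3, 448) = 100576 and P(3, 449) = 101025; 100725 is not s-gonal.
s = 4: P(4, 317) = 100489 and P(4, 318) = 101124; 100725 is not s-gonal.
s = 5: P(5, 259) = 100492 and P(5, 260) = 101270; 100725 is not s-gonal.
s = 9: P(9, 170) = 100725. ✓
s = 11: P(11, 150) = 100725. ✓
Hits: s ∈ {9, 11} → 2.

2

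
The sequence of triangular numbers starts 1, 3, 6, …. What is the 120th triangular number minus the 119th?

120

Consecutive triangular numbers differ by n: T_{120} − T_{119} = 120.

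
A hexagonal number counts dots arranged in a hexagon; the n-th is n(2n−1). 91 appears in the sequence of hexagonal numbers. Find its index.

Set n(2n−1) = 91, giving 2n² − n − 91 = 0.
So n = (1 + 27) / 4 = 28/4 = 7.
Check: 7·(2·7 − 1) = 91. ✓

7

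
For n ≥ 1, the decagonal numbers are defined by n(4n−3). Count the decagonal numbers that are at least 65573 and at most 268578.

The n-th decagonal number is n(4n−3).
Smallest index with value ≥ 65573: n = 129 (giving 66177).
Largest index with value ≤ 268578: n = 259 (giving 267547).
Indices 129 through 259: 131 terms.

131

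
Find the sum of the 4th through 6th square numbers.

77

Σ_{i=4}^{6} i² = 91 − 14 = 77.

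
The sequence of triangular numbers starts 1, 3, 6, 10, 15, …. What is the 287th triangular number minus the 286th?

Consecutive triangular numbers differ by n: T_{287} − T_{286} = 287.

287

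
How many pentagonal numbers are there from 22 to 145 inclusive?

The n-th pentagonal number is n(3n−1)/2.
Smallest index with value ≥ 22: n = 4 (giving 22).
Largest index with value ≤ 145: n = 10 (giving 145).
Indices 4 through 10: 7 terms.

7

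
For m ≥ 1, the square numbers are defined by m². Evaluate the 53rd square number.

The 53rd square number is n² with n = 53.
53² = 2809.

2809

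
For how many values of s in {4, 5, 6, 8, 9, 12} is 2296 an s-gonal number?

1

s = 4: P(4, 47) = 2209 and P(4, 48) = 2304; 2296 is not s-gonal.
s = 5: P(5, 39) = 2262 and P(5, 40) = 2380; 2296 is not s-gonal.
s = 6: P(6, 34) = 2278 and P(6, 35) = 2415; 2296 is not s-gonal.
s = 8: P(8, 28) = 2296. ✓
s = 9: P(9, 25) = 2125 and P(9, 26) = 2301; 2296 is not s-gonal.
s = 12: P(12, 21) = 2121 and P(12, 22) = 2332; 2296 is not s-gonal.
Hits: s ∈ {8} → 1.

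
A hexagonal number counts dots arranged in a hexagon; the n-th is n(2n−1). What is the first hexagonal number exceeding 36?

Solve n(2n−1) > 36 for integer n.
The largest n with value ≤ 36 is 4 (since 28 ≤ 36 < 45), so the first above is n = 5, value 45.

45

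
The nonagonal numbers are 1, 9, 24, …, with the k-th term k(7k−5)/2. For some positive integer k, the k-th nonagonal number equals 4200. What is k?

Set n(7n−5)/2 = 4200, giving 7n² − 5n − 8400 = 0.
The discriminant is 25 + 56·4200 = 235225, and √235225 = 485.
So n = (5 + 485) / 14 = 490/14 = 35.

35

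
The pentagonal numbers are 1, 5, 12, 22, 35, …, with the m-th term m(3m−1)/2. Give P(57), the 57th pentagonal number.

4845

57·(3·57 − 1)/2 = 57·170/2 = 57·85 = 4845.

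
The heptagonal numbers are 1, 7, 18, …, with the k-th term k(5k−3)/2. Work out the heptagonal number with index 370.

The 370th heptagonal number is n(5n−3)/2 with n = 370.
370·(5·370 − 3)/2 = 370·1847/2 = 341695.

341695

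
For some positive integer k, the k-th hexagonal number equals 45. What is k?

Set n(2n−1) = 45, giving 2n² − n − 45 = 0.
The discriminant is 1 + 8·45 = 361, and √361 = 19.
So n = (1 + 19) / 4 = 20/4 = 5.

5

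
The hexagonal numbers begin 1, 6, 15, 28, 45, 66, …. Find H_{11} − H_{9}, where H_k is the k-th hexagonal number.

78

11·(2·11 − 1) = 231 and 9·(2·9 − 1) = 153.
Difference: 231 − 153 = 78.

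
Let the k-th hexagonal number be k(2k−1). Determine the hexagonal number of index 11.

11·(2·11 − 1) = 11·21 = 231.

231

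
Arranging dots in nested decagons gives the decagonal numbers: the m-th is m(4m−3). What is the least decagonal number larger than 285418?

286492

Solve n(4n−3) > 285418 for integer n.
The largest n with value ≤ 285418 is 267 (since 284355 ≤ 285418 < 286492), so the first above is n = 268, value 286492.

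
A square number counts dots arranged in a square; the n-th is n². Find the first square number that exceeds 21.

Solve n² > 21 for integer n.
The largest n with value ≤ 21 is 4 (since 16 ≤ 21 < 25), so the first above is n = 5, value 25.

25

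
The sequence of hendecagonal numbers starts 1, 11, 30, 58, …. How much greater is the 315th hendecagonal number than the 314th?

2827

Consecutive hendecagonal numbers differ by 9n − 8: here 9·315 − 8 = 2827.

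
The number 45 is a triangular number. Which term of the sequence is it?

Set n(n+1)/2 = 45, giving n² + n − 90 = 0.
The discriminant is 1 + 8·45 = 361, and √361 = 19.
So n = (-1 + 19) / 2 = 18/2 = 9.
Check: 9·10/2 = 45. ✓

9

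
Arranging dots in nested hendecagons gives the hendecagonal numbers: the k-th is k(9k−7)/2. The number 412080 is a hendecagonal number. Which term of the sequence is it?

Set n(9n−7)/2 = 412080, giving 9n² − 7n − 824160 = 0.
The discriminant is 49 + 72·412080 = 29669809, and √29669809 = 5447.
So n = (7 + 5447) / 18 = 5454/18 = 303.

303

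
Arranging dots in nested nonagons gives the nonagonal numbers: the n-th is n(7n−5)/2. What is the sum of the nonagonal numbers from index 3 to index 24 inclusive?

Σ i(7i−5)/2 = (7Σi² − 5Σi) / 2 over i = 3..24.
Σi = 300 − 3 = 297 and Σi² = 4900 − 5 = 4895.
(7·4895 − 5·297) / 2 = 32780/2 = 16390.

16390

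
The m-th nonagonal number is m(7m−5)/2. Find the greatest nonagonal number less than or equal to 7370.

7291

Solve n(7n−5)/2 ≤ 7370 for integer n.
n = 46 gives 7291 ≤ 7370, while n = 47 gives 7614 > 7370; so the answer is 7291.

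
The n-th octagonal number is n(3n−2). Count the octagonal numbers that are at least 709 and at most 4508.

24

The n-th octagonal number is n(3n−2).
Smallest index with value ≥ 709: n = 16 (giving 736).
Largest index with value ≤ 4508: n = 39 (giving 4485).
Indices 16 through 39: 24 terms.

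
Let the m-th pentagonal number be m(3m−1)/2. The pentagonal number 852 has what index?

24

Set n(3n−1)/2 = 852, giving 3n² − n − 1704 = 0.
The discriminant is 1 + 24·852 = 20449, and √20449 = 143.
So n = (1 + 143) / 6 = 144/6 = 24.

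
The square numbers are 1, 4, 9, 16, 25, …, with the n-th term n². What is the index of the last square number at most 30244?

Solve n² ≤ 30244 for integer n.
n = 173 gives 29929 ≤ 30244, while n = 174 gives 30276 > 30244; so the answer is index 173.

173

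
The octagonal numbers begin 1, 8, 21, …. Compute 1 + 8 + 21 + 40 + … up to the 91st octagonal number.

Σ i(3i−2) = 3Σi² − 2Σi over i = 1..91.
Σi = 4186 and Σi² = 255346.
3·255346 − 2·4186 = 757666.

757666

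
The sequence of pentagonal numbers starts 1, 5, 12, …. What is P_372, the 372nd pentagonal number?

207390

372·(3·372 − 1)/2 = 372·1115/2 = 207390.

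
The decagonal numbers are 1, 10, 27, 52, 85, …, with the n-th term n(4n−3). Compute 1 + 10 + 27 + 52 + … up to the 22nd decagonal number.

Σ i(4i−3) = 4Σi² − 3Σi over i = 1..22.
Σi = 253 and Σi² = 3795.
4·3795 − 3·253 = 14421.

14421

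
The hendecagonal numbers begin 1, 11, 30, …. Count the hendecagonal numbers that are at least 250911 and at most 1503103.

The n-th hendecagonal number is n(9n−7)/2.
Smallest index with value ≥ 250911: n = 237 (giving 251931).
Largest index with value ≤ 1503103: n = 578 (giving 1501355).
Indices 237 through 578: 342 terms.

342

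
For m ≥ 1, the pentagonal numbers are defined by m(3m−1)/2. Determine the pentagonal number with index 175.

175·(3·175 − 1)/2 = 175·524/2 = 175·262 = 45850.

45850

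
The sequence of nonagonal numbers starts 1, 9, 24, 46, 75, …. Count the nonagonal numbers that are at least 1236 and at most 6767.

25

The n-th nonagonal number is n(7n−5)/2.
Smallest index with value ≥ 1236: n = 20 (giving 1350).
Largest index with value ≤ 6767: n = 44 (giving 6666).
Indices 20 through 44: 25 terms.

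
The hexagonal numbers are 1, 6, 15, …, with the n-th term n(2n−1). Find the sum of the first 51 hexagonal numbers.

Σ i(2i−1) = 2Σi² − Σi over i = 1..51.
Σi = 1326 and Σi² = 45526.
2·45526 − 1·1326 = 89726.

89726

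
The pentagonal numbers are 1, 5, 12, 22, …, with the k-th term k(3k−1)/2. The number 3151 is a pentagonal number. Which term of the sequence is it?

Set n(3n−1)/2 = 3151, giving 3n² − n − 6302 = 0.
So n = (1 + 275) / 6 = 276/6 = 46.
Check: 46·(3·46 − 1)/2 = 3151. ✓

46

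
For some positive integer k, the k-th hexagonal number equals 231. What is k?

Set n(2n−1) = 231, giving 2n² − n − 231 = 0.
The discriminant is 1 + 8·231 = 1849, and √1849 = 43.
So n = (1 + 43) / 4 = 44/4 = 11.

11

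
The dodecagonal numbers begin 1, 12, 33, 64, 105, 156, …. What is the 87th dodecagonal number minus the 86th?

Consecutive dodecagonal numbers differ by 10n − 9: here 10·87 − 9 = 861.

861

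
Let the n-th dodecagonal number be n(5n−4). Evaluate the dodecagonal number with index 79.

The 79th dodecagonal number is n(5n−4) with n = 79.
79·(5·79 − 4) = 79·391 = 30889.

30889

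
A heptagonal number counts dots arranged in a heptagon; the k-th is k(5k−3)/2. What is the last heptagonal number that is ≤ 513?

Solve n(5n−3)/2 ≤ 513 for integer n.
n = 14 gives 469 ≤ 513, while n = 15 gives 540 > 513; so the answer is 469.

469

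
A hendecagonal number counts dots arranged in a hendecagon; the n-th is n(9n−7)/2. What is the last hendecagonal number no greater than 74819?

74433

Solve n(9n−7)/2 ≤ 74819 for integer n.
n = 129 gives 74433 ≤ 74819, while n = 130 gives 75595 > 74819; so the answer is 74433.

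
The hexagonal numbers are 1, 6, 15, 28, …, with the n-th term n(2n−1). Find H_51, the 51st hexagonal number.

51·(2·51 − 1) = 51·101 = 5151.

5151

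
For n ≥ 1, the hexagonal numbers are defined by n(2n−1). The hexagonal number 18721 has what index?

Set n(2n−1) = 18721, giving 2n² − n − 18721 = 0.
So n = (1 + 387) / 4 = 388/4 = 97.

97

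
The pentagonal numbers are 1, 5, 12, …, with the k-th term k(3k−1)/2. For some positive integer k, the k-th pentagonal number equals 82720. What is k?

Set n(3n−1)/2 = 82720, giving 3n² − n − 165440 = 0.
So n = (1 + 1409) / 6 = 1410/6 = 235.

235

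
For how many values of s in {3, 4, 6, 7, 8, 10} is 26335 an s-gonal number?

2

s = 3: P(3, 229) = 26335. ✓
s = 4: P(4, 162) = 26244 and P(4, 163) = 26569; 26335 is not s-gonal.
s = 6: P(6, 115) = 26335. ✓
s = 7: P(7, 102) = 25857 and P(7, 103) = 26368; 26335 is not s-gonal.
s = 8: P(8, 94) = 26320 and P(8, 95) = 26885; 26335 is not s-gonal.
s = 10: P(10, 81) = 26001 and P(10, 82) = 26650; 26335 is not s-gonal.
Hits: s ∈ {3, 6} → 2.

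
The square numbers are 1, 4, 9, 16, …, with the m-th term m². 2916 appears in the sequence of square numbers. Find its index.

We need n² = 2916, so n = √2916 = 54.
Check: 54² = 2916. ✓

54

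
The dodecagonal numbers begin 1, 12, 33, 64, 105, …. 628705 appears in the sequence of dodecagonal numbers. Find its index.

Set n(5n−4) = 628705, giving 5n² − 4n − 628705 = 0.
The discriminant is 16 + 20·628705 = 12574116, and √12574116 = 3546.
So n = (4 + 3546) / 10 = 3550/10 = 355.
Check: 355·(5·355 − 4) = 628705. ✓

355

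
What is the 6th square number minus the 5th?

n² − (n−1)² = 2n − 1, so 6² − 5² = 2·6 − 1 = 11.

11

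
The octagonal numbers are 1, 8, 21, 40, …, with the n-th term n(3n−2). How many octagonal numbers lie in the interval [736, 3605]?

The n-th octagonal number is n(3n−2).
Smallest index with value ≥ 736: n = 16 (giving 736).
Largest index with value ≤ 3605: n = 35 (giving 3605).
Indices 16 through 35: 20 terms.

20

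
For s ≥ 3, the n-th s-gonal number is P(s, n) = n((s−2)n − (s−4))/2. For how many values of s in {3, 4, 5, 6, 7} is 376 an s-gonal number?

1

s = 3: P(3, 26) = 351 and P(3, 27) = 378; 376 is not s-gonal.
s = 4: P(4, 19) = 361 and P(4, 20) = 400; 376 is not s-gonal.
s = 5: P(5, 16) = 376. ✓
s = 6: P(6, 13) = 325 and P(6, 14) = 378; 376 is not s-gonal.
s = 7: P(7, 12) = 342 and P(7, 13) = 403; 376 is not s-gonal.
Hits: s ∈ {5} → 1.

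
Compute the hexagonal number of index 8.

The 8th hexagonal number is n(2n−1) with n = 8.
8·(2·8 − 1) = 8·15 = 120.

120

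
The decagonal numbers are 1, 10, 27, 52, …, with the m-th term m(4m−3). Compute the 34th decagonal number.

34·(4·34 − 3) = 34·133 = 4522.

4522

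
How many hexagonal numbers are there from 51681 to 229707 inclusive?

The n-th hexagonal number is n(2n−1).
Smallest index with value ≥ 51681: n = 161 (giving 51681).
Largest index with value ≤ 229707: n = 339 (giving 229503).
Indices 161 through 339: 179 terms.

179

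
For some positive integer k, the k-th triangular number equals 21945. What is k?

209

Set n(n+1)/2 = 21945, giving n² + n − 43890 = 0.
So n = (-1 + 419) / 2 = 418/2 = 209.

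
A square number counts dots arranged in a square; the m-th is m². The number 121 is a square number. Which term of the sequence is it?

11

We need n² = 121, so n = √121 = 11.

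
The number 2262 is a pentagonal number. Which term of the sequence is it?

Set n(3n−1)/2 = 2262, giving 3n² − n − 4524 = 0.
The discriminant is 1 + 24·2262 = 54289, and √54289 = 233.
So n = (1 + 233) / 6 = 234/6 = 39.
Check: 39·(3·39 − 1)/2 = 2262. ✓

39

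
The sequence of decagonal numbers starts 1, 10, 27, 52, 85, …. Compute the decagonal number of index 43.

The 43rd decagonal number is n(4n−3) with n = 43.
43·(4·43 − 3) = 43·169 = 7267.

7267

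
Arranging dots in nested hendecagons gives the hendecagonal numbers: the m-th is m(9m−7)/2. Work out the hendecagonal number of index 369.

611433

The 369th hendecagonal number is n(9n−7)/2 with n = 369.
369·(9·369 − 7)/2 = 369·3314/2 = 369·1657 = 611433.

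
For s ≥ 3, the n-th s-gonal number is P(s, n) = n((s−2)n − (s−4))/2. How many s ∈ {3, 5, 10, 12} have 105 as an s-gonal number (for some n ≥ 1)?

s = 3: P(3, 14) = 105. ✓
s = 5: P(5, 8) = 92 and P(5, 9) = 117; 105 is not s-gonal.
s = 10: P(10, 5) = 85 and P(10, 6) = 126; 105 is not s-gonal.
s = 12: P(12, 5) = 105. ✓
Hits: s ∈ {3, 12} → 2.

2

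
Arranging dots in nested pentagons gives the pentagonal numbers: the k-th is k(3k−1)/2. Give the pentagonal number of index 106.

16801

The 106th pentagonal number is n(3n−1)/2 with n = 106.
106·(3·106 − 1)/2 = 106·317/2 = 16801.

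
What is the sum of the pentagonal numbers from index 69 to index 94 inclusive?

Σ i(3i−1)/2 = (3Σi² − Σi) / 2 over i = 69..94.
Σi = 4465 − 2346 = 2119 and Σi² = 281295 − 107134 = 174161.
(3·174161 − 1·2119) / 2 = 520364/2 = 260182.

260182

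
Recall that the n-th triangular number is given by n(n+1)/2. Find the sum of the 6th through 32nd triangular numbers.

5949

Σ i(i+1)/2 = (Σi² + Σi) / 2 over i = 6..32.
Σi = 528 − 15 = 513 and Σi² = 11440 − 55 = 11385.
(1·11385 + 1·513) / 2 = 11898/2 = 5949.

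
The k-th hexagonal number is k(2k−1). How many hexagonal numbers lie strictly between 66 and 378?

The n-th hexagonal number is n(2n−1).
Smallest index with value > 66: n = 7 (giving 91).
Largest index with value < 378: n = 13 (giving 325).
Indices 7 through 13: 7 terms.

7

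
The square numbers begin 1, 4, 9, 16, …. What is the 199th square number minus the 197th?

199² = 39601 and 197² = 38809.
Difference: 39601 − 38809 = 792.

792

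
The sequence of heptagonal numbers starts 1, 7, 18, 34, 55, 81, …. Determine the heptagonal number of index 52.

6682

The 52nd heptagonal number is n(5n−3)/2 with n = 52.
52·(5·52 − 3)/2 = 52·257/2 = 6682.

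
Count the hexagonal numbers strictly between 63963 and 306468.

The n-th hexagonal number is n(2n−1).
Smallest index with value > 63963: n = 180 (giving 64620).
Largest index with value < 306468: n = 391 (giving 305371).
Indices 180 through 391: 212 terms.

212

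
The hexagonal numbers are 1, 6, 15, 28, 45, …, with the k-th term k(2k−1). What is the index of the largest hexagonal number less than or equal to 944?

21

Solve n(2n−1) ≤ 944 for integer n.
n = 21 gives 861 ≤ 944, while n = 22 gives 946 > 944; so the answer is index 21.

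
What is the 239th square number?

The 239th square number is n² with n = 239.
239² = 57121.

57121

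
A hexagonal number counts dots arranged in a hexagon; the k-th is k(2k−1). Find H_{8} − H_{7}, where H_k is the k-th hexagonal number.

Consecutive hexagonal numbers differ by 4n − 3: here 4·8 − 3 = 29.

29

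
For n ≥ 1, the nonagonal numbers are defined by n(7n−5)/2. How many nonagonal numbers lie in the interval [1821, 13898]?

40

The n-th nonagonal number is n(7n−5)/2.
Smallest index with value ≥ 1821: n = 24 (giving 1956).
Largest index with value ≤ 13898: n = 63 (giving 13734).
Indices 24 through 63: 40 terms.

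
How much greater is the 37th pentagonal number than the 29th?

37·(3·37 − 1)/2 = 2035 and 29·(3·29 − 1)/2 = 1247.
Difference: 2035 − 1247 = 788.

788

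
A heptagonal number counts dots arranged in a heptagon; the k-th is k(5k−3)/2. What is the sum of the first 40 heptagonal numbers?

Σ i(5i−3)/2 = (5Σi² − 3Σi) / 2 over i = 1..40.
Σi = 820 and Σi² = 22140.
(5·22140 − 3·820) / 2 = 108240/2 = 54120.

54120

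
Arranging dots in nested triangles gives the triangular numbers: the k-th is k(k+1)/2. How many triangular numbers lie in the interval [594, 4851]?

65

The n-th triangular number is n(n+1)/2.
Smallest index with value ≥ 594: n = 34 (giving 595).
Largest index with value ≤ 4851: n = 98 (giving 4851).
Indices 34 through 98: 65 terms.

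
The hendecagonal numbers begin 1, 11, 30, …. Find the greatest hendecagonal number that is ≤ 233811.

233130

Solve n(9n−7)/2 ≤ 233811 for integer n.
n = 228 gives 233130 ≤ 233811, while n = 229 gives 235183 > 233811; so the answer is 233130.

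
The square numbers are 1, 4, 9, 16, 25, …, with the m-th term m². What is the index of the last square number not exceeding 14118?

Solve n² ≤ 14118 for integer n.
n = 118 gives 13924 ≤ 14118, while n = 119 gives 14161 > 14118; so the answer is index 118.

118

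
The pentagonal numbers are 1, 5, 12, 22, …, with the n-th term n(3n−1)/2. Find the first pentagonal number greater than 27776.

Solve n(3n−1)/2 > 27776 for integer n.
The largest n with value ≤ 27776 is 136 (since 27676 ≤ 27776 < 28085), so the first above is n = 137, value 28085.

28085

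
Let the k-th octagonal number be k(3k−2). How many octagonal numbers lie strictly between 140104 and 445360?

169

The n-th octagonal number is n(3n−2).
Smallest index with value > 140104: n = 217 (giving 140833).
Largest index with value < 445360: n = 385 (giving 443905).
Indices 217 through 385: 169 terms.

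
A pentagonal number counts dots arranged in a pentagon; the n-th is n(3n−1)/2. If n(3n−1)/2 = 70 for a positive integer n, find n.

Set n(3n−1)/2 = 70, giving 3n² − n − 140 = 0.
The discriminant is 1 + 24·70 = 1681, and √1681 = 41.
So n = (1 + 41) / 6 = 42/6 = 7.
Check: 7·(3·7 − 1)/2 = 70. ✓

7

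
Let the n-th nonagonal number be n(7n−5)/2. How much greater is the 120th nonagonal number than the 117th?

2481

120·(7·120 − 5)/2 = 50100 and 117·(7·117 − 5)/2 = 47619.
Difference: 50100 − 47619 = 2481.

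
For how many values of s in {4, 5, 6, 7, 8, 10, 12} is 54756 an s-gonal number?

s = 4: P(4, 234) = 54756. ✓
s = 5: P(5, 191) = 54626 and P(5, 192) = 55200; 54756 is not s-gonal.
s = 6: P(6, 165) = 54285 and P(6, 166) = 54946; 54756 is not s-gonal.
s = 7: P(7, 148) = 54538 and P(7, 149) = 55279; 54756 is not s-gonal.
s = 8: P(8, 135) = 54405 and P(8, 136) = 55216; 54756 is not s-gonal.
s = 10: P(10, 117) = 54405 and P(10, 118) = 55342; 54756 is not s-gonal.
s = 12: P(12, 105) = 54705 and P(12, 106) = 55756; 54756 is not s-gonal.
Hits: s ∈ {4} → 1.

1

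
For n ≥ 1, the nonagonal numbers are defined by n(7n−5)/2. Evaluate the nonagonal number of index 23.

1794

The 23rd nonagonal number is n(7n−5)/2 with n = 23.
23·(7·23 − 5)/2 = 23·156/2 = 23·78 = 1794.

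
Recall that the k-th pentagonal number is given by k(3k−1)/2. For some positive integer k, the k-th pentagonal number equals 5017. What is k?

58

Set n(3n−1)/2 = 5017, giving 3n² − n − 10034 = 0.
So n = (1 + 347) / 6 = 348/6 = 58.
Check: 58·(3·58 − 1)/2 = 5017. ✓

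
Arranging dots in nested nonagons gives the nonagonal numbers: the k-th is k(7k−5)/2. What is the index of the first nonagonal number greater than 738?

Solve n(7n−5)/2 > 738 for integer n.
The largest n with value ≤ 738 is 14 (since 651 ≤ 738 < 750), so the first above is n = 15, value 750.

15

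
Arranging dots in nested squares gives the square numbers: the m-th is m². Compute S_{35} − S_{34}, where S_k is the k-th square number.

69

n² − (n−1)² = 2n − 1, so 35² − 34² = 2·35 − 1 = 69.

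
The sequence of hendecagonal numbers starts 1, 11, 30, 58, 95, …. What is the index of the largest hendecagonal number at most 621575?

372

Solve n(9n−7)/2 ≤ 621575 for integer n.
n = 372 gives 621426 ≤ 621575, while n = 373 gives 624775 > 621575; so the answer is index 372.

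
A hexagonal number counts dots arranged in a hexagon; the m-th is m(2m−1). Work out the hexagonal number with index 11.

11·(2·11 − 1) = 11·21 = 231.

231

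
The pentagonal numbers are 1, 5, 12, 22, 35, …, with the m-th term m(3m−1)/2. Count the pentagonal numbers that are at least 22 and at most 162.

The n-th pentagonal number is n(3n−1)/2.
Smallest index with value ≥ 22: n = 4 (giving 22).
Largest index with value ≤ 162: n = 10 (giving 145).
Indices 4 through 10: 7 terms.

7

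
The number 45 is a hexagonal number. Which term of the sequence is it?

5

Set n(2n−1) = 45, giving 2n² − n − 45 = 0.
So n = (1 + 19) / 4 = 20/4 = 5.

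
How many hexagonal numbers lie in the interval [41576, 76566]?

The n-th hexagonal number is n(2n−1).
Smallest index with value ≥ 41576: n = 145 (giving 41905).
Largest index with value ≤ 76566: n = 195 (giving 75855).
Indices 145 through 195: 51 terms.

51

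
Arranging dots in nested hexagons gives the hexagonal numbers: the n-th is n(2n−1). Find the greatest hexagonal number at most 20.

15

Solve n(2n−1) ≤ 20 for integer n.
n = 3 gives 15 ≤ 20, while n = 4 gives 28 > 20; so the answer is 15.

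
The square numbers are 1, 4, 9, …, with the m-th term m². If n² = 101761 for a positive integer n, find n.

We need n² = 101761, so n = √101761 = 319.

319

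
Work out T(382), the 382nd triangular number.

382·383/2 = 146306/2 = 73153.

73153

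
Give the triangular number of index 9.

45

9·10/2 = 90/2 = 45.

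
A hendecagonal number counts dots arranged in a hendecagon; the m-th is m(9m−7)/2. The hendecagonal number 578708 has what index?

359

Set n(9n−7)/2 = 578708, giving 9n² − 7n − 1157416 = 0.
So n = (7 + 6455) / 18 = 6462/18 = 359.
Check: 359·(9·359 − 7)/2 = 578708. ✓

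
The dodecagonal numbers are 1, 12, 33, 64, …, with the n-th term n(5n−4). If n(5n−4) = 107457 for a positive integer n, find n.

147

Set n(5n−4) = 107457, giving 5n² − 4n − 107457 = 0.
So n = (4 + 1466) / 10 = 1470/10 = 147.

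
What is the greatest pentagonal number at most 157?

145

Solve n(3n−1)/2 ≤ 157 for integer n.
n = 10 gives 145 ≤ 157, while n = 11 gives 176 > 157; so the answer is 145.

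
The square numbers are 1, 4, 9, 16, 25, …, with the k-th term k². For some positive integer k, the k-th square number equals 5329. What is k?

We need n² = 5329, so n = √5329 = 73.
Check: 73² = 5329. ✓

73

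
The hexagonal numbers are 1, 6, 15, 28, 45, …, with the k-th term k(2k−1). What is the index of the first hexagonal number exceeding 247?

12

Solve n(2n−1) > 247 for integer n.
The largest n with value ≤ 247 is 11 (since 231 ≤ 247 < 276), so the first above is n = 12, value 276.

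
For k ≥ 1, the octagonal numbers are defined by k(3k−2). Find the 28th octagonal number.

The 28th octagonal number is n(3n−2) with n = 28.
28·(3·28 − 2) = 28·82 = 2296.

2296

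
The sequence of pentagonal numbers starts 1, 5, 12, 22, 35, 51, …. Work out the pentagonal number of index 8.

92

The 8th pentagonal number is n(3n−1)/2 with n = 8.
8·(3·8 − 1)/2 = 8·23/2 = 92.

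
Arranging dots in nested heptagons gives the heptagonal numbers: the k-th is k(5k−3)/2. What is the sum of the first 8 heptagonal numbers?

Σ i(5i−3)/2 = (5Σi² − 3Σi) / 2 over i = 1..8.
Σi = 36 and Σi² = 204.
(5·204 − 3·36) / 2 = 912/2 = 456.

456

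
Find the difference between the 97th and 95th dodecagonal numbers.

97·(5·97 − 4) = 46657 and 95·(5·95 − 4) = 44745.
Difference: 46657 − 44745 = 1912.

1912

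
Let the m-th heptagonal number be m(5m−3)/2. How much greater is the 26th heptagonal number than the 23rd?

26·(5·26 − 3)/2 = 1651 and 23·(5·23 − 3)/2 = 1288.
Difference: 1651 − 1288 = 363.

363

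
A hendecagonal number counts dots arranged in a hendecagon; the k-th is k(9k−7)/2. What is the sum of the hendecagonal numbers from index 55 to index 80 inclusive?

533520

Σ i(9i−7)/2 = (9Σi² − 7Σi) / 2 over i = 55..80.
Σi = 3240 − 1485 = 1755 and Σi² = 173880 − 53955 = 119925.
(9·119925 − 7·1755) / 2 = 1067040/2 = 533520.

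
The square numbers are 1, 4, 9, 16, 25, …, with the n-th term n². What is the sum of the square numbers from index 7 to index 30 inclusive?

9364

Σ_{i=7}^{30} i² = 9455 − 91 = 9364.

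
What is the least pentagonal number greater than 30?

Solve n(3n−1)/2 > 30 for integer n.
The largest n with value ≤ 30 is 4 (since 22 ≤ 30 < 35), so the first above is n = 5, value 35.

35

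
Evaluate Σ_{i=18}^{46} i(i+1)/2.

16327

Σ i(i+1)/2 = (Σi² + Σi) / 2 over i = 18..46.
Σi = 1081 − 153 = 928 and Σi² = 33511 − 1785 = 31726.
(1·31726 + 1·928) / 2 = 32654/2 = 16327.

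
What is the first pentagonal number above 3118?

3151

Solve n(3n−1)/2 > 3118 for integer n.
The largest n with value ≤ 3118 is 45 (since 3015 ≤ 3118 < 3151), so the first above is n = 46, value 3151.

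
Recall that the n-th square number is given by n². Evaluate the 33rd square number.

1089

33² = 1089.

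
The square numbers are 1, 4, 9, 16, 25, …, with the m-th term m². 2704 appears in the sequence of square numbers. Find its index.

52

We need n² = 2704, so n = √2704 = 52.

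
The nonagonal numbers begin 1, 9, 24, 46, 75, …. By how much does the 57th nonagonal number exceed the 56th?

Consecutive nonagonal numbers differ by 7n − 6: here 7·57 − 6 = 393.

393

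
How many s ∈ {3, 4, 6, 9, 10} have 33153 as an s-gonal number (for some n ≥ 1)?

2

s = 3: P(3, 257) = 33153. ✓
s = 4: P(4, 182) = 33124 and P(4, 183) = 33489; 33153 is not s-gonal.
s = 6: P(6, 129) = 33153. ✓
s = 9: P(9, 97) = 32689 and P(9, 98) = 33369; 33153 is not s-gonal.
s = 10: P(10, 91) = 32851 and P(10, 92) = 33580; 33153 is not s-gonal.
Hits: s ∈ {3, 6} → 2.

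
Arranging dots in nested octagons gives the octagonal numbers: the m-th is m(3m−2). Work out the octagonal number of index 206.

126896

The 206th octagonal number is n(3n−2) with n = 206.
206·(3·206 − 2) = 206·616 = 126896.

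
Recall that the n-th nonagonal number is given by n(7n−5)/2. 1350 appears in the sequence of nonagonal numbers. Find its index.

Set n(7n−5)/2 = 1350, giving 7n² − 5n − 2700 = 0.
So n = (5 + 275) / 14 = 280/14 = 20.

20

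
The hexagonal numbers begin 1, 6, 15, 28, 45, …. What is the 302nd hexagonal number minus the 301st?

1205

Consecutive hexagonal numbers differ by 4n − 3: here 4·302 − 3 = 1205.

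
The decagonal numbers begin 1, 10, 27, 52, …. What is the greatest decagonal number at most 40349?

Solve n(4n−3) ≤ 40349 for integer n.
n = 100 gives 39700 ≤ 40349, while n = 101 gives 40501 > 40349; so the answer is 39700.

39700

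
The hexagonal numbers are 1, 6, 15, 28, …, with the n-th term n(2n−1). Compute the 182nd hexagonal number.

The 182nd hexagonal number is n(2n−1) with n = 182.
182·(2·182 − 1) = 182·363 = 66066.

66066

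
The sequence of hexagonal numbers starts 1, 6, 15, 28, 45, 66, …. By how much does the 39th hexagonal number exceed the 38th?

153

Consecutive hexagonal numbers differ by 4n − 3: here 4·39 − 3 = 153.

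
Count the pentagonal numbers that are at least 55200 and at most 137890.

112

The n-th pentagonal number is n(3n−1)/2.
Smallest index with value ≥ 55200: n = 192 (giving 55200).
Largest index with value ≤ 137890: n = 303 (giving 137562).
Indices 192 through 303: 112 terms.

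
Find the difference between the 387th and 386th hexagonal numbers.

1545

Consecutive hexagonal numbers differ by 4n − 3: here 4·387 − 3 = 1545.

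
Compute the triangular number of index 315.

49770

The 315th triangular number is n(n+1)/2 with n = 315.
315·316/2 = 99540/2 = 49770.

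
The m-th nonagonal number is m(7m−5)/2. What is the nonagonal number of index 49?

The 49th nonagonal number is n(7n−5)/2 with n = 49.
49·(7·49 − 5)/2 = 49·338/2 = 49·169 = 8281.

8281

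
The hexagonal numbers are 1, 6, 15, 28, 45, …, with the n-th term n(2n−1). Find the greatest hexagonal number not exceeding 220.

Solve n(2n−1) ≤ 220 for integer n.
n = 10 gives 190 ≤ 220, while n = 11 gives 231 > 220; so the answer is 190.

190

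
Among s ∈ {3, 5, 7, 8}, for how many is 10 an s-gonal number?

s = 3: P(3, 4) = 10. ✓
s = 5: P(5, 2) = 5 and P(5, 3) = 12; 10 is not s-gonal.
s = 7: P(7, 2) = 7 and P(7, 3) = 18; 10 is not s-gonal.
s = 8: P(8, 2) = 8 and P(8, 3) = 21; 10 is not s-gonal.
Hits: s ∈ {3} → 1.

1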